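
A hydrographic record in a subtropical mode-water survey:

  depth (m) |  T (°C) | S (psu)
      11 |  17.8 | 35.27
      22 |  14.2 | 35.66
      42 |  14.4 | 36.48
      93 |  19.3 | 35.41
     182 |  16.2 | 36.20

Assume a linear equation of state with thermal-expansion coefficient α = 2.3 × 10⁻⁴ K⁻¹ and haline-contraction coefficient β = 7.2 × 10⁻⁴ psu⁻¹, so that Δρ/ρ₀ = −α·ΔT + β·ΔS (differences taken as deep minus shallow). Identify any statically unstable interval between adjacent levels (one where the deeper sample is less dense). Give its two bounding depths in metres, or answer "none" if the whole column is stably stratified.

Evaluate Δρ/ρ₀ = −αΔT + βΔS across each adjacent pair:
  11–22 m: −αΔT+βΔS = −(2.3 × 10⁻⁴)(-3.6)+(7.2 × 10⁻⁴)(+0.39) = 1.1 × 10⁻³ → stable
  22–42 m: −αΔT+βΔS = −(2.3 × 10⁻⁴)(+0.2)+(7.2 × 10⁻⁴)(+0.82) = 5.4 × 10⁻⁴ → stable
  42–93 m: −αΔT+βΔS = −(2.3 × 10⁻⁴)(+4.9)+(7.2 × 10⁻⁴)(-1.07) = -1.9 × 10⁻³ → UNSTABLE
  93–182 m: −αΔT+βΔS = −(2.3 × 10⁻⁴)(-3.1)+(7.2 × 10⁻⁴)(+0.79) = 1.3 × 10⁻³ → stable
The 42–93 m interval has Δρ < 0: lighter water underlies denser water.

42–93 m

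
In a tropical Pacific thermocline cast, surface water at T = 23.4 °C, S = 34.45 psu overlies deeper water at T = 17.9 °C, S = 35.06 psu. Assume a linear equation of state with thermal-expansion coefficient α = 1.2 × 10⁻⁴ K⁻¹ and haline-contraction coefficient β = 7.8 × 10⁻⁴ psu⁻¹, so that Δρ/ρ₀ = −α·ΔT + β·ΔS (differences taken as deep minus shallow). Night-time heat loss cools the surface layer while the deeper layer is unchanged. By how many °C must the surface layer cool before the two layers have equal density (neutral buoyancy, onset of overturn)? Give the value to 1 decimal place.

9.5 °C

Neutral buoyancy requires Δρ = 0, i.e. −α(T_deep − T_surf′) + β(S_deep − S_surf) = 0.
T_surf′ = T_deep − (β/α)·ΔS = 17.9 − (7.8 × 10⁻⁴/1.2 × 10⁻⁴)·(+0.61) = 13.935 °C.
Cooling required: 23.4 − (13.935) = 9.465 °C.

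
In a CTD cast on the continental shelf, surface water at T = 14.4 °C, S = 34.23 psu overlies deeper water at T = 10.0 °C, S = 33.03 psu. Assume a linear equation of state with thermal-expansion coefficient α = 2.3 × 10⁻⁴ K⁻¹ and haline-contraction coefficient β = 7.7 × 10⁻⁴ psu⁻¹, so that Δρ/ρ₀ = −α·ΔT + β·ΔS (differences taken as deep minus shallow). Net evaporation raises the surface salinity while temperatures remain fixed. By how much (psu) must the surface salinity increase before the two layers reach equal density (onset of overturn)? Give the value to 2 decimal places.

Neutral buoyancy requires −α(T_deep − T_surf) + β(S_deep − S_surf′) = 0.
S_surf′ = S_deep − (α/β)·ΔT = 33.03 − (2.3 × 10⁻⁴/7.7 × 10⁻⁴)·(-4.4) = 34.3443 psu.
Increase required: 34.3443 − 34.23 = 0.1143 psu.

0.11 psu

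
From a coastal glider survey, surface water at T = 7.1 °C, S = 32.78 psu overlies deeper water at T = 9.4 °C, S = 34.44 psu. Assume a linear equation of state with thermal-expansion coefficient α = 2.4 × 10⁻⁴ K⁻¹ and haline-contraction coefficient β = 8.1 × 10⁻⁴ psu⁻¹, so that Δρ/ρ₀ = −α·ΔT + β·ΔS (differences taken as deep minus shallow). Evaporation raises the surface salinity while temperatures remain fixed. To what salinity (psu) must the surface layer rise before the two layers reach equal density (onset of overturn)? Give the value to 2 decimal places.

33.76 psu

Neutral buoyancy requires −α(T_deep − T_surf) + β(S_deep − S_surf′) = 0.
S_surf′ = S_deep − (α/β)·ΔT = 34.44 − (2.4 × 10⁻⁴/8.1 × 10⁻⁴)·(+2.3) = 33.7585 psu.
Increase required: 33.7585 − 32.78 = 0.9785 psu.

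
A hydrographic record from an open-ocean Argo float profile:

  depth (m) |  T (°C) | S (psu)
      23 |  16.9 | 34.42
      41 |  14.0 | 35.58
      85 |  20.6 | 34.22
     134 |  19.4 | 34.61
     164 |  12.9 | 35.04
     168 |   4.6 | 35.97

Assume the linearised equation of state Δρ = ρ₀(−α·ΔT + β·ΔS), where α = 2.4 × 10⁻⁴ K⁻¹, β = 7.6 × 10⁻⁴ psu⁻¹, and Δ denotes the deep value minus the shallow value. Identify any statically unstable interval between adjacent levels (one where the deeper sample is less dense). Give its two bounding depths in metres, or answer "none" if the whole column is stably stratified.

41–85 m

Evaluate Δρ/ρ₀ = −αΔT + βΔS across each adjacent pair:
  23–41 m: −αΔT+βΔS = −(2.4 × 10⁻⁴)(-2.9)+(7.6 × 10⁻⁴)(+1.16) = 1.6 × 10⁻³ → stable
  41–85 m: −αΔT+βΔS = −(2.4 × 10⁻⁴)(+6.6)+(7.6 × 10⁻⁴)(-1.36) = -2.6 × 10⁻³ → UNSTABLE
  85–134 m: −αΔT+βΔS = −(2.4 × 10⁻⁴)(-1.2)+(7.6 × 10⁻⁴)(+0.39) = 5.8 × 10⁻⁴ → stable
  134–164 m: −αΔT+βΔS = −(2.4 × 10⁻⁴)(-6.5)+(7.6 × 10⁻⁴)(+0.43) = 1.9 × 10⁻³ → stable
  164–168 m: −αΔT+βΔS = −(2.4 × 10⁻⁴)(-8.3)+(7.6 × 10⁻⁴)(+0.93) = 2.7 × 10⁻³ → stable
The 41–85 m interval has Δρ < 0: lighter water underlies denser water.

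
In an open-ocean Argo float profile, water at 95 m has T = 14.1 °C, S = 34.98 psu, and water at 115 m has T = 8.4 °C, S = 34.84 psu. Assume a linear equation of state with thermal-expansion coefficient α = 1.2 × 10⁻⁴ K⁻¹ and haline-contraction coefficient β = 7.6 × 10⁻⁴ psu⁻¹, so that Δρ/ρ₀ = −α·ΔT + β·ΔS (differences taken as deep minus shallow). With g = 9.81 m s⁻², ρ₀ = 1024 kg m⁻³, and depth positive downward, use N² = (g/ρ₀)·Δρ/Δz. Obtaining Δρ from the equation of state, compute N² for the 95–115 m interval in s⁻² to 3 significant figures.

ΔT = -5.7 K, ΔS = -0.14 psu (deep − shallow).
Δρ/ρ₀ = −αΔT + βΔS = 6.84 × 10⁻⁴ − 1.064 × 10⁻⁴ = 5.776 × 10⁻⁴, so Δρ ≈ 0.5915 kg m⁻³.
N² = (g/ρ₀)·Δρ/Δz = g·(Δρ/ρ₀)/Δz = 9.81 × 5.776 × 10⁻⁴ / 20 = 2.8331 × 10⁻⁴ s⁻² ≈ 2.83 × 10⁻⁴ s⁻².

2.83 × 10⁻⁴ s⁻²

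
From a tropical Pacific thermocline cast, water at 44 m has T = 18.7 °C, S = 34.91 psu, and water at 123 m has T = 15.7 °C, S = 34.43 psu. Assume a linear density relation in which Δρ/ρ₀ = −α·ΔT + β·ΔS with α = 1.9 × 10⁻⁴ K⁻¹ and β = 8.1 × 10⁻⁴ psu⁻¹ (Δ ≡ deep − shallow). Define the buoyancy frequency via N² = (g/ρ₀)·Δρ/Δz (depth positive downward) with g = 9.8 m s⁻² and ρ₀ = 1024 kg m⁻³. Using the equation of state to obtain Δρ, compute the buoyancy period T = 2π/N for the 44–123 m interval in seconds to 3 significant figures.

1.33 × 10³ s

ΔT = -3.0 K, ΔS = -0.48 psu (deep − shallow).
Δρ/ρ₀ = −αΔT + βΔS = 5.70 × 10⁻⁴ − 3.888 × 10⁻⁴ = 1.812 × 10⁻⁴, so Δρ ≈ 0.1855 kg m⁻³.
N² = (g/ρ₀)·Δρ/Δz = g·(Δρ/ρ₀)/Δz = 9.8 × 1.812 × 10⁻⁴ / 79 = 2.2478 × 10⁻⁵ s⁻².
N = √(2.2478 × 10⁻⁵) = 4.7411 × 10⁻³ rad s⁻¹ → T = 2π/N = 1.3253 × 10³ s ≈ 1.33 × 10³ s.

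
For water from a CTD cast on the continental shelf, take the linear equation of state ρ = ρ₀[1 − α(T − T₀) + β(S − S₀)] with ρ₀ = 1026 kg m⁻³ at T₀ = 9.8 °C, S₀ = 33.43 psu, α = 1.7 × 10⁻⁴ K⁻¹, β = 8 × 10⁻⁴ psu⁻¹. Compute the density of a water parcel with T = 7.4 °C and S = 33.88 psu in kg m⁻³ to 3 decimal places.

1026.788 kg m⁻³

T − T₀ = -2.4 K, S − S₀ = +0.45 psu.
Bracket = 1 − α·(-2.4) + β·(+0.45) = 1 + (7.68 × 10⁻⁴) = 1.0007680.
ρ = 1026 × 1.0007680 = 1026.788 kg m⁻³.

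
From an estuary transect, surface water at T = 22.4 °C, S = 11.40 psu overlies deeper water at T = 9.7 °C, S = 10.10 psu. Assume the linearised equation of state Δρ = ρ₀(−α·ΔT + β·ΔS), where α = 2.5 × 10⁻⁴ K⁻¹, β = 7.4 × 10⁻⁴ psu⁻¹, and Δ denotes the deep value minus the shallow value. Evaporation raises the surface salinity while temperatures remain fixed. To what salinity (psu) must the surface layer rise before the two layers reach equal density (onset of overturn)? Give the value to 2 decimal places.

Neutral buoyancy requires −α(T_deep − T_surf) + β(S_deep − S_surf′) = 0.
S_surf′ = S_deep − (α/β)·ΔT = 10.10 − (2.5 × 10⁻⁴/7.4 × 10⁻⁴)·(-12.7) = 14.3905 psu.
Increase required: 14.3905 − 11.40 = 2.9905 psu.

14.39 psu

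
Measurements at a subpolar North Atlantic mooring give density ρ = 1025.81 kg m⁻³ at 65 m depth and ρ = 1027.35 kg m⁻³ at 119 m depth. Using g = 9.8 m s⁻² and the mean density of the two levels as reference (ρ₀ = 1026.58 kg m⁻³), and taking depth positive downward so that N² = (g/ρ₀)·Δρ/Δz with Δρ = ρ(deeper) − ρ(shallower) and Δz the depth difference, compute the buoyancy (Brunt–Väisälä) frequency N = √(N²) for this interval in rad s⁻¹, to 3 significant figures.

Δρ = 1027.35 − 1025.81 = 1.54 kg m⁻³ over Δz = 119 − 65 = 54 m.
N² = (9.8/1026.58) × (1.54/54) = 2.7225 × 10⁻⁴ s⁻².
N = √(2.7225 × 10⁻⁴) = 0.016500 rad s⁻¹ ≈ 0.0165 rad s⁻¹.

0.0165 rad s⁻¹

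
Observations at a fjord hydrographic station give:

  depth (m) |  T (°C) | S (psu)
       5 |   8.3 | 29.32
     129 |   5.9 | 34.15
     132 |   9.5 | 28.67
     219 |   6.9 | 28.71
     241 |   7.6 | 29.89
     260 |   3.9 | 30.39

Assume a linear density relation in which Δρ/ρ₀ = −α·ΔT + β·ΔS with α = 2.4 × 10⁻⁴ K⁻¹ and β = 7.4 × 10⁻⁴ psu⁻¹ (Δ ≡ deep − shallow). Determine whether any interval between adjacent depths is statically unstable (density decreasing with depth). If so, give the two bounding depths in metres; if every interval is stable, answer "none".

Evaluate Δρ/ρ₀ = −αΔT + βΔS across each adjacent pair:
  5–129 m: −αΔT+βΔS = −(2.4 × 10⁻⁴)(-2.4)+(7.4 × 10⁻⁴)(+4.83) = 4.2 × 10⁻³ → stable
  129–132 m: −αΔT+βΔS = −(2.4 × 10⁻⁴)(+3.6)+(7.4 × 10⁻⁴)(-5.48) = -4.9 × 10⁻³ → UNSTABLE
  132–219 m: −αΔT+βΔS = −(2.4 × 10⁻⁴)(-2.6)+(7.4 × 10⁻⁴)(+0.04) = 6.5 × 10⁻⁴ → stable
  219–241 m: −αΔT+βΔS = −(2.4 × 10⁻⁴)(+0.7)+(7.4 × 10⁻⁴)(+1.18) = 7.1 × 10⁻⁴ → stable
  241–260 m: −αΔT+βΔS = −(2.4 × 10⁻⁴)(-3.7)+(7.4 × 10⁻⁴)(+0.50) = 1.3 × 10⁻³ → stable
The 129–132 m interval has Δρ < 0: lighter water underlies denser water.

129–132 m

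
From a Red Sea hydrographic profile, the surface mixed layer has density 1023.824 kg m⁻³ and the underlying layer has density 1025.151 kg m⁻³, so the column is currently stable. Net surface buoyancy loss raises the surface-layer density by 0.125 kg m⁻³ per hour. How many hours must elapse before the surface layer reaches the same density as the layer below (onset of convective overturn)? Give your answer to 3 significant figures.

Density deficit of the surface layer: 1025.151 − 1023.824 = 1.327 kg m⁻³.
Required change = 1.327 / 0.125 = 10.6 hours.

10.6 hours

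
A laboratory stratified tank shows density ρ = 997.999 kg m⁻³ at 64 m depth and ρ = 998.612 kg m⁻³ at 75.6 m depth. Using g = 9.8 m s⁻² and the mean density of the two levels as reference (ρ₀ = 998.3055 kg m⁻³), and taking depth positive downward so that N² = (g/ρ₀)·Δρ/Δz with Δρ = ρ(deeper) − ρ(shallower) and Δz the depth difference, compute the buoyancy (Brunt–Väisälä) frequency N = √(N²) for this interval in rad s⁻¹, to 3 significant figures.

0.0228 rad s⁻¹

Δρ = 998.612 − 997.999 = 0.613 kg m⁻³ over Δz = 75.6 − 64 = 11.6 m.
N² = (9.8/998.3055) × (0.613/11.6) = 5.1876 × 10⁻⁴ s⁻².
N = √(5.1876 × 10⁻⁴) = 0.022776 rad s⁻¹ ≈ 0.0228 rad s⁻¹.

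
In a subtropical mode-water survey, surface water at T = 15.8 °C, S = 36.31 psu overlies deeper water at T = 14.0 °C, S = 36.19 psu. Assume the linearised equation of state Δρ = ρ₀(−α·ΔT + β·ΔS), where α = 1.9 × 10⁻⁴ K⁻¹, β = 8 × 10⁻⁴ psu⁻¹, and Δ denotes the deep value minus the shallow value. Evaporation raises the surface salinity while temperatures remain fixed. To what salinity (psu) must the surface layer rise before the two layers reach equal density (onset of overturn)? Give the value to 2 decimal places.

Neutral buoyancy requires −α(T_deep − T_surf) + β(S_deep − S_surf′) = 0.
S_surf′ = S_deep − (α/β)·ΔT = 36.19 − (1.9 × 10⁻⁴/8 × 10⁻⁴)·(-1.8) = 36.6175 psu.
Increase required: 36.6175 − 36.31 = 0.3075 psu.

36.62 psu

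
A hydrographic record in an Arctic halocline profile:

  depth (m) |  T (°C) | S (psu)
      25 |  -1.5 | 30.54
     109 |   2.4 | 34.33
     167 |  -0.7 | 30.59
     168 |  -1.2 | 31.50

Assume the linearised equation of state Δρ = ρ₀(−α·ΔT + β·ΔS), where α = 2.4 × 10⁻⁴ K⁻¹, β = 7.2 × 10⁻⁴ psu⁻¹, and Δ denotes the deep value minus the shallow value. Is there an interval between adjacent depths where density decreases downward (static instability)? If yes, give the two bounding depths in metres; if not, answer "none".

Evaluate Δρ/ρ₀ = −αΔT + βΔS across each adjacent pair:
  25–109 m: −αΔT+βΔS = −(2.4 × 10⁻⁴)(+3.9)+(7.2 × 10⁻⁴)(+3.79) = 1.8 × 10⁻³ → stable
  109–167 m: −αΔT+βΔS = −(2.4 × 10⁻⁴)(-3.1)+(7.2 × 10⁻⁴)(-3.74) = -1.9 × 10⁻³ → UNSTABLE
  167–168 m: −αΔT+βΔS = −(2.4 × 10⁻⁴)(-0.5)+(7.2 × 10⁻⁴)(+0.91) = 7.8 × 10⁻⁴ → stable
The 109–167 m interval has Δρ < 0: lighter water underlies denser water.

109–167 m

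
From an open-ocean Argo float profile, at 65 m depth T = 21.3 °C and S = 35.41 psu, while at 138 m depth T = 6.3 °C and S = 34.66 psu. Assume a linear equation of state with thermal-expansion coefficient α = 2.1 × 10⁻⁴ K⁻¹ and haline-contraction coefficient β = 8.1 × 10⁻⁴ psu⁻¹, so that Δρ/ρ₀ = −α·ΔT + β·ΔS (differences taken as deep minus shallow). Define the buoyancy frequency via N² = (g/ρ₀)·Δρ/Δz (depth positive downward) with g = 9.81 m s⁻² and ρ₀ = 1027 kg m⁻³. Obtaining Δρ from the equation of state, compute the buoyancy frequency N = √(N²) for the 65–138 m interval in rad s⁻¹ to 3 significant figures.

0.0185 rad s⁻¹

ΔT = -15.0 K, ΔS = -0.75 psu (deep − shallow).
Δρ/ρ₀ = −αΔT + βΔS = 3.15 × 10⁻³ − 6.075 × 10⁻⁴ = 2.5425 × 10⁻³, so Δρ ≈ 2.611 kg m⁻³.
N² = (g/ρ₀)·Δρ/Δz = g·(Δρ/ρ₀)/Δz = 9.81 × 2.5425 × 10⁻³ / 73 = 3.4167 × 10⁻⁴ s⁻².
N = √(3.4167 × 10⁻⁴) = 0.018484 rad s⁻¹ ≈ 0.0185 rad s⁻¹.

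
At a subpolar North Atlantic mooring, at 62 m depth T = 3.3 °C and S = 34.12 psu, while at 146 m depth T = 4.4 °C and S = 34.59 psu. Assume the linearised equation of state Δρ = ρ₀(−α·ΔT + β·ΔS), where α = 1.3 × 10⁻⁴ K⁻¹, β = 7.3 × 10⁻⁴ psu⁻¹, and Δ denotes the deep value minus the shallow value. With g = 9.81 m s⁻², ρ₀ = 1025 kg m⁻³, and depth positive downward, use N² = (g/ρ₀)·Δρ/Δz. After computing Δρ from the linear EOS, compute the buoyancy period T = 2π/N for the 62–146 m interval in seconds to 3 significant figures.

1.30 × 10³ s

ΔT = +1.1 K, ΔS = +0.47 psu (deep − shallow).
Δρ/ρ₀ = −αΔT + βΔS = -1.43 × 10⁻⁴ + 3.431 × 10⁻⁴ = 2.001 × 10⁻⁴, so Δρ ≈ 0.2051 kg m⁻³.
N² = (g/ρ₀)·Δρ/Δz = g·(Δρ/ρ₀)/Δz = 9.81 × 2.001 × 10⁻⁴ / 84 = 2.3369 × 10⁻⁵ s⁻².
N = √(2.3369 × 10⁻⁵) = 4.8341 × 10⁻³ rad s⁻¹ → T = 2π/N = 1.2998 × 10³ s ≈ 1.30 × 10³ s.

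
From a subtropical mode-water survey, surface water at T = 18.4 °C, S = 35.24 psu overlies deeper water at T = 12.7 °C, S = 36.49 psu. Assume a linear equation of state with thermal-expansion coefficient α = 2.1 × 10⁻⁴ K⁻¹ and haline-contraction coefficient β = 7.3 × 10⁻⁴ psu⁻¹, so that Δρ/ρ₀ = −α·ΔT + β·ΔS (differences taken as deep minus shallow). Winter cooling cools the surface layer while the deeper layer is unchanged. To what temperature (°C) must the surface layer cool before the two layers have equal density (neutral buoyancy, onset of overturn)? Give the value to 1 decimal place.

Neutral buoyancy requires Δρ = 0, i.e. −α(T_deep − T_surf′) + β(S_deep − S_surf) = 0.
T_surf′ = T_deep − (β/α)·ΔS = 12.7 − (7.3 × 10⁻⁴/2.1 × 10⁻⁴)·(+1.25) = 8.355 °C.
Cooling required: 18.4 − (8.355) = 10.045 °C.

8.4 °C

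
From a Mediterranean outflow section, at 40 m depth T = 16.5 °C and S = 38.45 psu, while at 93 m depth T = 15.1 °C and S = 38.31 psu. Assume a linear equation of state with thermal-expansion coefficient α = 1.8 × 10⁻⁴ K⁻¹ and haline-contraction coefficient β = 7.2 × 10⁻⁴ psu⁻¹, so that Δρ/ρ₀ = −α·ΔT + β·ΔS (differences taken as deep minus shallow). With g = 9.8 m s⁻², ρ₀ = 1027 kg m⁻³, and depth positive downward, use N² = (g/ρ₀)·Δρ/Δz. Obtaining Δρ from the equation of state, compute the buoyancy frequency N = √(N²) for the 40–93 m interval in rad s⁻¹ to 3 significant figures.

5.29 × 10⁻³ rad s⁻¹

ΔT = -1.4 K, ΔS = -0.14 psu (deep − shallow).
Δρ/ρ₀ = −αΔT + βΔS = 2.52 × 10⁻⁴ − 1.008 × 10⁻⁴ = 1.512 × 10⁻⁴, so Δρ ≈ 0.1553 kg m⁻³.
N² = (g/ρ₀)·Δρ/Δz = g·(Δρ/ρ₀)/Δz = 9.8 × 1.512 × 10⁻⁴ / 53 = 2.7958 × 10⁻⁵ s⁻².
N = √(2.7958 × 10⁻⁵) = 5.2875 × 10⁻³ rad s⁻¹ ≈ 5.29 × 10⁻³ rad s⁻¹.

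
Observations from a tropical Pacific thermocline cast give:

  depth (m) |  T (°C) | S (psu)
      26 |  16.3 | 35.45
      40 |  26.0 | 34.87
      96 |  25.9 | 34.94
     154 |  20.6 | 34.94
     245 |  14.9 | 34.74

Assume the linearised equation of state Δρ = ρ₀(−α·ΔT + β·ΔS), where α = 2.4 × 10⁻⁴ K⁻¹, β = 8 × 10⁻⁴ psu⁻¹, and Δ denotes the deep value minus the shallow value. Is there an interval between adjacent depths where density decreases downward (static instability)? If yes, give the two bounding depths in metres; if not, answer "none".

26–40 m

Evaluate Δρ/ρ₀ = −αΔT + βΔS across each adjacent pair:
  26–40 m: −αΔT+βΔS = −(2.4 × 10⁻⁴)(+9.7)+(8 × 10⁻⁴)(-0.58) = -2.8 × 10⁻³ → UNSTABLE
  40–96 m: −αΔT+βΔS = −(2.4 × 10⁻⁴)(-0.1)+(8 × 10⁻⁴)(+0.07) = 8.0 × 10⁻⁵ → stable
  96–154 m: −αΔT+βΔS = −(2.4 × 10⁻⁴)(-5.3)+(8 × 10⁻⁴)(+0.00) = 1.3 × 10⁻³ → stable
  154–245 m: −αΔT+βΔS = −(2.4 × 10⁻⁴)(-5.7)+(8 × 10⁻⁴)(-0.20) = 1.2 × 10⁻³ → stable
The 26–40 m interval has Δρ < 0: lighter water underlies denser water.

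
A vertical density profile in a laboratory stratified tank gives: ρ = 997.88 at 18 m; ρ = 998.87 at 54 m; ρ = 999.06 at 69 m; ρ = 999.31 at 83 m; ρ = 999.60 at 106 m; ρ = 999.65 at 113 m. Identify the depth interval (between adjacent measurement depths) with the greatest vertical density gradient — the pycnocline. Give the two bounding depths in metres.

Compute the density gradient over each adjacent pair:
  18–54 m: Δρ/Δz = 0.99/36 = 0.028 kg m⁻⁴
  54–69 m: Δρ/Δz = 0.19/15 = 0.013 kg m⁻⁴
  69–83 m: Δρ/Δz = 0.25/14 = 0.018 kg m⁻⁴
  83–106 m: Δρ/Δz = 0.29/23 = 0.013 kg m⁻⁴
  106–113 m: Δρ/Δz = 0.05/7 = 7.1 × 10⁻³ kg m⁻⁴
The largest gradient is in the 18–54 m interval — the pycnocline.

18–54 m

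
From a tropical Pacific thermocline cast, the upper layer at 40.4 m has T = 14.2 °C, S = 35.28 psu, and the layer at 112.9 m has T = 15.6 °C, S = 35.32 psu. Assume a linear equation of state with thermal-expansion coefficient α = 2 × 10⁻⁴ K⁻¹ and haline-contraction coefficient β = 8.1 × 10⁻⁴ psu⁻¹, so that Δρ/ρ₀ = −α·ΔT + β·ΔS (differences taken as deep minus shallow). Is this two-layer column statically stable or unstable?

unstable

ΔT = 15.6 − 14.2 = +1.4 K and ΔS = 35.32 − 35.28 = +0.04 psu (deep − shallow).
−αΔT = -2.80 × 10⁻⁴; βΔS = 3.24 × 10⁻⁵; sum Δρ/ρ₀ = -2.476 × 10⁻⁴.
Δρ/ρ₀ < 0, so Δρ < 0: deeper water is lighter → statically unstable; the column would overturn.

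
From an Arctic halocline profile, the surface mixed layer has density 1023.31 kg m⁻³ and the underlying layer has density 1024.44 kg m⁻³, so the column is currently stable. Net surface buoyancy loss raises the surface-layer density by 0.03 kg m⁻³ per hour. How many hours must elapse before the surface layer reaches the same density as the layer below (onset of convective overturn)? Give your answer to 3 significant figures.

Density deficit of the surface layer: 1024.44 − 1023.31 = 1.13 kg m⁻³.
Required change = 1.13 / 0.03 = 37.7 hours.

37.7 hours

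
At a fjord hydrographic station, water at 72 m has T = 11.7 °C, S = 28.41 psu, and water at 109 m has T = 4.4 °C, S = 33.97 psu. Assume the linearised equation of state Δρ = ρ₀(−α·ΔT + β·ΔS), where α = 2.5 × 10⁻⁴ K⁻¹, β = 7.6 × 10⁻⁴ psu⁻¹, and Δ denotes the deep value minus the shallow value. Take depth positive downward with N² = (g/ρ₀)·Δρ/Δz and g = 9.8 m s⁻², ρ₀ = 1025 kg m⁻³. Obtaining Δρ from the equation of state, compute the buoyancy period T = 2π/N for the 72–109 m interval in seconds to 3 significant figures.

157 s

ΔT = -7.3 K, ΔS = +5.56 psu (deep − shallow).
Δρ/ρ₀ = −αΔT + βΔS = 1.825 × 10⁻³ + 4.2256 × 10⁻³ = 6.0506 × 10⁻³, so Δρ ≈ 6.202 kg m⁻³.
N² = (g/ρ₀)·Δρ/Δz = g·(Δρ/ρ₀)/Δz = 9.8 × 6.0506 × 10⁻³ / 37 = 1.6026 × 10⁻³ s⁻².
N = √(1.6026 × 10⁻³) = 0.040032 rad s⁻¹ → T = 2π/N = 156.95 s ≈ 157 s.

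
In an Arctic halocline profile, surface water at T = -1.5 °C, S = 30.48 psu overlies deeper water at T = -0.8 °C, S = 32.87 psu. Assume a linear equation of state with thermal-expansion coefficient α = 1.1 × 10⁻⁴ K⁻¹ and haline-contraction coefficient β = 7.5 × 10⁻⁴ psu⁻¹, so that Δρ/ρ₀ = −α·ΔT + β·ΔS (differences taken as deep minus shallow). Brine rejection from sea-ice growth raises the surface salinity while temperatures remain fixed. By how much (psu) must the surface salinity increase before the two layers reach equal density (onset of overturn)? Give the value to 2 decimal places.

2.29 psu

Neutral buoyancy requires −α(T_deep − T_surf) + β(S_deep − S_surf′) = 0.
S_surf′ = S_deep − (α/β)·ΔT = 32.87 − (1.1 × 10⁻⁴/7.5 × 10⁻⁴)·(+0.7) = 32.7673 psu.
Increase required: 32.7673 − 30.48 = 2.2873 psu.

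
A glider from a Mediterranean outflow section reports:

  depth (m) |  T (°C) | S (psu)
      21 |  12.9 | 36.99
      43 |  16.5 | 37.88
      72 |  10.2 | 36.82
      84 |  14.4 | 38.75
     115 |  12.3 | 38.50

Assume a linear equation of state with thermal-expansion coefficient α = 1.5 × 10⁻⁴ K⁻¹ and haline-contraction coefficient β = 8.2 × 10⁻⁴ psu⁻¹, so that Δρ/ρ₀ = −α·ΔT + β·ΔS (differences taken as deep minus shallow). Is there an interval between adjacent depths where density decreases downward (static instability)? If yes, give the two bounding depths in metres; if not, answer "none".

none

Evaluate Δρ/ρ₀ = −αΔT + βΔS across each adjacent pair:
  21–43 m: −αΔT+βΔS = −(1.5 × 10⁻⁴)(+3.6)+(8.2 × 10⁻⁴)(+0.89) = 1.9 × 10⁻⁴ → stable
  43–72 m: −αΔT+βΔS = −(1.5 × 10⁻⁴)(-6.3)+(8.2 × 10⁻⁴)(-1.06) = 7.6 × 10⁻⁵ → stable
  72–84 m: −αΔT+βΔS = −(1.5 × 10⁻⁴)(+4.2)+(8.2 × 10⁻⁴)(+1.93) = 9.5 × 10⁻⁴ → stable
  84–115 m: −αΔT+βΔS = −(1.5 × 10⁻⁴)(-2.1)+(8.2 × 10⁻⁴)(-0.25) = 1.1 × 10⁻⁴ → stable
Every interval has Δρ > 0: the column is stably stratified throughout.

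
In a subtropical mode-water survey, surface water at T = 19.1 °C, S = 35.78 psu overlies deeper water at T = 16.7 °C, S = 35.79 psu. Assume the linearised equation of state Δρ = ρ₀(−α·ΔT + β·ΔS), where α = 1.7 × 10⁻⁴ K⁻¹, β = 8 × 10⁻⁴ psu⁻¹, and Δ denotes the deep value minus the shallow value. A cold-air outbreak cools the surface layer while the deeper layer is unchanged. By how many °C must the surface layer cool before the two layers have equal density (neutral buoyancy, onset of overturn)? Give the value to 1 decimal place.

Neutral buoyancy requires Δρ = 0, i.e. −α(T_deep − T_surf′) + β(S_deep − S_surf) = 0.
T_surf′ = T_deep − (β/α)·ΔS = 16.7 − (8 × 10⁻⁴/1.7 × 10⁻⁴)·(+0.01) = 16.653 °C.
Cooling required: 19.1 − (16.653) = 2.447 °C.

2.4 °C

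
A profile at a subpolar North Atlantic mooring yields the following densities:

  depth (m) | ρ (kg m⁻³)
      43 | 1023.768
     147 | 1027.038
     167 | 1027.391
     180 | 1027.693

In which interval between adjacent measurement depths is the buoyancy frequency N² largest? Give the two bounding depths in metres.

Compute the density gradient over each adjacent pair:
  43–147 m: Δρ/Δz = 3.270/104 = 0.031 kg m⁻⁴
  147–167 m: Δρ/Δz = 0.353/20 = 0.018 kg m⁻⁴
  167–180 m: Δρ/Δz = 0.302/13 = 0.023 kg m⁻⁴
The largest gradient is in the 43–147 m interval — the pycnocline.

43–147 m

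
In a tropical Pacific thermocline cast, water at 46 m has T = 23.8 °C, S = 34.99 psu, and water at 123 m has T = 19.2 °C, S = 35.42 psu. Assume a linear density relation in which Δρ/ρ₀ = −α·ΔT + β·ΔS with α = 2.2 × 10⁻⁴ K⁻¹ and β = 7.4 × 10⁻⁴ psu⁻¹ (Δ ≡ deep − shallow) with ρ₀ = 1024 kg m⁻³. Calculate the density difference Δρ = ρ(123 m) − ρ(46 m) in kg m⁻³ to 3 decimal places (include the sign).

ΔT = -4.6 K, ΔS = +0.43 psu (deep − shallow).
Δρ/ρ₀ = −(2.2 × 10⁻⁴)(-4.6) + (7.4 × 10⁻⁴)(+0.43) = 1.3302 × 10⁻³.
Δρ = 1024 × (1.3302 × 10⁻³) = +1.362 kg m⁻³.
Positive Δρ: denser below, stable.

+1.362 kg m⁻³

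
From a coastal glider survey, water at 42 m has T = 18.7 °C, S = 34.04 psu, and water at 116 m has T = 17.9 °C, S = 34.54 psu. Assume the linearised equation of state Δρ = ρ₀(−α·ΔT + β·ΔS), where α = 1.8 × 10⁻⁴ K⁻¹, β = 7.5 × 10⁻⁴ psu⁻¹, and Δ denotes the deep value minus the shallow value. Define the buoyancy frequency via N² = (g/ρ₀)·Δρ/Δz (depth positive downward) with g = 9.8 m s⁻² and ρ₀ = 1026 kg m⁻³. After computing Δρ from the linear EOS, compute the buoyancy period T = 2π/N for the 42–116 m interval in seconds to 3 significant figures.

758 s

ΔT = -0.8 K, ΔS = +0.50 psu (deep − shallow).
Δρ/ρ₀ = −αΔT + βΔS = 1.44 × 10⁻⁴ + 3.75 × 10⁻⁴ = 5.19 × 10⁻⁴, so Δρ ≈ 0.5325 kg m⁻³.
N² = (g/ρ₀)·Δρ/Δz = g·(Δρ/ρ₀)/Δz = 9.8 × 5.19 × 10⁻⁴ / 74 = 6.8732 × 10⁻⁵ s⁻².
N = √(6.8732 × 10⁻⁵) = 8.2905 × 10⁻³ rad s⁻¹ → T = 2π/N = 757.88 s ≈ 758 s.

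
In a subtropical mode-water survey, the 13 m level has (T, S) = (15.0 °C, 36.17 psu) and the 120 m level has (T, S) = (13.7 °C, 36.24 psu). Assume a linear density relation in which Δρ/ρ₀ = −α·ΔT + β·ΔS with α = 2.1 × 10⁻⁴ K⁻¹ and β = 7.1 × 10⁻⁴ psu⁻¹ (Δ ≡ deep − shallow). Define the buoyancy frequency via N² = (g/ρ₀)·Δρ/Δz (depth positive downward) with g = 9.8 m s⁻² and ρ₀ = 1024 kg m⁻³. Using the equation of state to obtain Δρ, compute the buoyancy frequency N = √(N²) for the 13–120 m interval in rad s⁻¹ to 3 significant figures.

ΔT = -1.3 K, ΔS = +0.07 psu (deep − shallow).
Δρ/ρ₀ = −αΔT + βΔS = 2.73 × 10⁻⁴ + 4.97 × 10⁻⁵ = 3.227 × 10⁻⁴, so Δρ ≈ 0.3304 kg m⁻³.
N² = (g/ρ₀)·Δρ/Δz = g·(Δρ/ρ₀)/Δz = 9.8 × 3.227 × 10⁻⁴ / 107 = 2.9556 × 10⁻⁵ s⁻².
N = √(2.9556 × 10⁻⁵) = 5.4365 × 10⁻³ rad s⁻¹ ≈ 5.44 × 10⁻³ rad s⁻¹.

5.44 × 10⁻³ rad s⁻¹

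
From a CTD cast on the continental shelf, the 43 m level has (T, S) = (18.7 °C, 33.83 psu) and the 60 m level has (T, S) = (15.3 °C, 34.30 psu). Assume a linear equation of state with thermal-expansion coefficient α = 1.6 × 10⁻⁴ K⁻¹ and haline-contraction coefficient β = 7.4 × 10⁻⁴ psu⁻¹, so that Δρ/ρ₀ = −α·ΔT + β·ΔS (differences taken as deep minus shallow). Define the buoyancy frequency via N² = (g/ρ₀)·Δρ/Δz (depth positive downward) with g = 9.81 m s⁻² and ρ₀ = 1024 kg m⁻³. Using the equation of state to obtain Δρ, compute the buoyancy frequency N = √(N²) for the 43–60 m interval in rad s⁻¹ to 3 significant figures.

ΔT = -3.4 K, ΔS = +0.47 psu (deep − shallow).
Δρ/ρ₀ = −αΔT + βΔS = 5.44 × 10⁻⁴ + 3.478 × 10⁻⁴ = 8.918 × 10⁻⁴, so Δρ ≈ 0.9132 kg m⁻³.
N² = (g/ρ₀)·Δρ/Δz = g·(Δρ/ρ₀)/Δz = 9.81 × 8.918 × 10⁻⁴ / 17 = 5.1462 × 10⁻⁴ s⁻².
N = √(5.1462 × 10⁻⁴) = 0.022685 rad s⁻¹ ≈ 0.0227 rad s⁻¹.

0.0227 rad s⁻¹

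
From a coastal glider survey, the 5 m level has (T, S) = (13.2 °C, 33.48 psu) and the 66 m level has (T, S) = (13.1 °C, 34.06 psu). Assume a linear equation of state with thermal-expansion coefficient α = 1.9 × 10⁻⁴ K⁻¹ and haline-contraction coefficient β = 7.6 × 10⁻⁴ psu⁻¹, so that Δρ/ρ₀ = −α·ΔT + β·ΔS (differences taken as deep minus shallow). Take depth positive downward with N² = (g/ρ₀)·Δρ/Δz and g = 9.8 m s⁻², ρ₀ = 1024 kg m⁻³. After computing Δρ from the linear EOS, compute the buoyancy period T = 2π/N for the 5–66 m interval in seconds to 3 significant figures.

731 s

ΔT = -0.1 K, ΔS = +0.58 psu (deep − shallow).
Δρ/ρ₀ = −αΔT + βΔS = 1.90 × 10⁻⁵ + 4.408 × 10⁻⁴ = 4.598 × 10⁻⁴, so Δρ ≈ 0.4708 kg m⁻³.
N² = (g/ρ₀)·Δρ/Δz = g·(Δρ/ρ₀)/Δz = 9.8 × 4.598 × 10⁻⁴ / 61 = 7.3870 × 10⁻⁵ s⁻².
N = √(7.3870 × 10⁻⁵) = 8.5948 × 10⁻³ rad s⁻¹ → T = 2π/N = 731.04 s ≈ 731 s.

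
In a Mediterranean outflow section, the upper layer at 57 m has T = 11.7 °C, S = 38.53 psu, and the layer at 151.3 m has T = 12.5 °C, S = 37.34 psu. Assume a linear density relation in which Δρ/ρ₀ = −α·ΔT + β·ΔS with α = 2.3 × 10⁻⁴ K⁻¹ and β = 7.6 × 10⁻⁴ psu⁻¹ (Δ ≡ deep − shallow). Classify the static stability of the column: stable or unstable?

unstable

ΔT = 12.5 − 11.7 = +0.8 K and ΔS = 37.34 − 38.53 = -1.19 psu (deep − shallow).
−αΔT = -1.84 × 10⁻⁴; βΔS = -9.044 × 10⁻⁴; sum Δρ/ρ₀ = -1.0884 × 10⁻³.
Δρ/ρ₀ < 0, so Δρ < 0: deeper water is lighter → statically unstable; the column would overturn.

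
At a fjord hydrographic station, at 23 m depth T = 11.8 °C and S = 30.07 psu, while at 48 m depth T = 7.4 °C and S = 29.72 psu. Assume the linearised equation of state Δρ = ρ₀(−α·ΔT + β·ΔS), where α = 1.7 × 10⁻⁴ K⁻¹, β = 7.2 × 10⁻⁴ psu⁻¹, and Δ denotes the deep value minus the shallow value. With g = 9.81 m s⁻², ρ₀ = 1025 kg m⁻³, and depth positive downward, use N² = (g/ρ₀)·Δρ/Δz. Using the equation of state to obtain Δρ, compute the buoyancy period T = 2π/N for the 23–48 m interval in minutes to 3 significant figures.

ΔT = -4.4 K, ΔS = -0.35 psu (deep − shallow).
Δρ/ρ₀ = −αΔT + βΔS = 7.48 × 10⁻⁴ − 2.52 × 10⁻⁴ = 4.96 × 10⁻⁴, so Δρ ≈ 0.5084 kg m⁻³.
N² = (g/ρ₀)·Δρ/Δz = g·(Δρ/ρ₀)/Δz = 9.81 × 4.96 × 10⁻⁴ / 25 = 1.9463 × 10⁻⁴ s⁻².
N = √(1.9463 × 10⁻⁴) = 0.013951 rad s⁻¹ → T = 2π/N = 450.38 s = 7.5063 min ≈ 7.51 min.

7.51 min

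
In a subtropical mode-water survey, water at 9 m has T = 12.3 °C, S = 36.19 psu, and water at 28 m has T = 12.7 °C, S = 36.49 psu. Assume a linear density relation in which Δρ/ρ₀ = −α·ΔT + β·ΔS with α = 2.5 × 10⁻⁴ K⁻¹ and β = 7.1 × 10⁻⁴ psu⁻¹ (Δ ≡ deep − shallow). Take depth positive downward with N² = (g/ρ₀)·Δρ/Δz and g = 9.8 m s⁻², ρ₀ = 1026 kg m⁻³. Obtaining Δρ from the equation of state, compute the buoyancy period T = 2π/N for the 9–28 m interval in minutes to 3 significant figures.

ΔT = +0.4 K, ΔS = +0.30 psu (deep − shallow).
Δρ/ρ₀ = −αΔT + βΔS = -1.00 × 10⁻⁴ + 2.13 × 10⁻⁴ = 1.13 × 10⁻⁴, so Δρ ≈ 0.1159 kg m⁻³.
N² = (g/ρ₀)·Δρ/Δz = g·(Δρ/ρ₀)/Δz = 9.8 × 1.13 × 10⁻⁴ / 19 = 5.8284 × 10⁻⁵ s⁻².
N = √(5.8284 × 10⁻⁵) = 7.6344 × 10⁻³ rad s⁻¹ → T = 2π/N = 823.01 s = 13.717 min ≈ 13.7 min.

13.7 min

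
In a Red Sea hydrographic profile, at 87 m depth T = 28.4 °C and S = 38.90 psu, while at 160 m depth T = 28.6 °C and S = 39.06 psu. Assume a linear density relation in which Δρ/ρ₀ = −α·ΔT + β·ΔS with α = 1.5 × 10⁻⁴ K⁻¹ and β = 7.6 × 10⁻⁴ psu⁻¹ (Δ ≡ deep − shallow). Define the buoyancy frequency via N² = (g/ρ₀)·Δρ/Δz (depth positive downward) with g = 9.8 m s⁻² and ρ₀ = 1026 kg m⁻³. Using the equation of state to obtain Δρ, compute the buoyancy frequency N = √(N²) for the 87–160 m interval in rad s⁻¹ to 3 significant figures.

3.51 × 10⁻³ rad s⁻¹

ΔT = +0.2 K, ΔS = +0.16 psu (deep − shallow).
Δρ/ρ₀ = −αΔT + βΔS = -3.00 × 10⁻⁵ + 1.216 × 10⁻⁴ = 9.16 × 10⁻⁵, so Δρ ≈ 0.09398 kg m⁻³.
N² = (g/ρ₀)·Δρ/Δz = g·(Δρ/ρ₀)/Δz = 9.8 × 9.16 × 10⁻⁵ / 73 = 1.2297 × 10⁻⁵ s⁻².
N = √(1.2297 × 10⁻⁵) = 3.5067 × 10⁻³ rad s⁻¹ ≈ 3.51 × 10⁻³ rad s⁻¹.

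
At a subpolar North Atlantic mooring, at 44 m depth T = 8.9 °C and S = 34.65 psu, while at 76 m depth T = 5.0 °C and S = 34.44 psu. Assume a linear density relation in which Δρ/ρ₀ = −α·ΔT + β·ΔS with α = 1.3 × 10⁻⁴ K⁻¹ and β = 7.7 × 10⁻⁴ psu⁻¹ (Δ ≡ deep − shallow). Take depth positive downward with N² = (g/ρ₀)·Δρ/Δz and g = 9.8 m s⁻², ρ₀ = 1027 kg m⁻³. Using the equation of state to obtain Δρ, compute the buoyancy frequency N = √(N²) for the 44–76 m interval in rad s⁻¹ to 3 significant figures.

ΔT = -3.9 K, ΔS = -0.21 psu (deep − shallow).
Δρ/ρ₀ = −αΔT + βΔS = 5.07 × 10⁻⁴ − 1.617 × 10⁻⁴ = 3.453 × 10⁻⁴, so Δρ ≈ 0.3546 kg m⁻³.
N² = (g/ρ₀)·Δρ/Δz = g·(Δρ/ρ₀)/Δz = 9.8 × 3.453 × 10⁻⁴ / 32 = 1.0575 × 10⁻⁴ s⁻².
N = √(1.0575 × 10⁻⁴) = 0.010283 rad s⁻¹ ≈ 0.0103 rad s⁻¹.

0.0103 rad s⁻¹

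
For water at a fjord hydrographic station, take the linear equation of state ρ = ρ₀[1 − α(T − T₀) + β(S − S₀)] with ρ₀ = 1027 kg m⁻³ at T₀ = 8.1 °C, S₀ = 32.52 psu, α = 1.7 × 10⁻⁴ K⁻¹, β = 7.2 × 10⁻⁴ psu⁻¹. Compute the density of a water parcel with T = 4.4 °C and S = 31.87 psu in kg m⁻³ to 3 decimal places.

1027.165 kg m⁻³

T − T₀ = -3.7 K, S − S₀ = -0.65 psu.
Bracket = 1 − α·(-3.7) + β·(-0.65) = 1 + (1.61 × 10⁻⁴) = 1.0001610.
ρ = 1027 × 1.0001610 = 1027.165 kg m⁻³.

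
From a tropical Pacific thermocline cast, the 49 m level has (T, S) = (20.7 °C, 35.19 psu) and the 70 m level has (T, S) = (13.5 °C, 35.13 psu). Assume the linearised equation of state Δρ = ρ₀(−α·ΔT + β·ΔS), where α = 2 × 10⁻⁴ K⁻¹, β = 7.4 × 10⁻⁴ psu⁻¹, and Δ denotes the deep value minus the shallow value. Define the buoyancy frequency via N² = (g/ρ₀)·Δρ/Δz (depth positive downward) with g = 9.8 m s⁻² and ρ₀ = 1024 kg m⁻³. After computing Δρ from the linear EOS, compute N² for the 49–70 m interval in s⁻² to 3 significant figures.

ΔT = -7.2 K, ΔS = -0.06 psu (deep − shallow).
Δρ/ρ₀ = −αΔT + βΔS = 1.44 × 10⁻³ − 4.44 × 10⁻⁵ = 1.3956 × 10⁻³, so Δρ ≈ 1.429 kg m⁻³.
N² = (g/ρ₀)·Δρ/Δz = g·(Δρ/ρ₀)/Δz = 9.8 × 1.3956 × 10⁻³ / 21 = 6.5128 × 10⁻⁴ s⁻² ≈ 6.51 × 10⁻⁴ s⁻².

6.51 × 10⁻⁴ s⁻²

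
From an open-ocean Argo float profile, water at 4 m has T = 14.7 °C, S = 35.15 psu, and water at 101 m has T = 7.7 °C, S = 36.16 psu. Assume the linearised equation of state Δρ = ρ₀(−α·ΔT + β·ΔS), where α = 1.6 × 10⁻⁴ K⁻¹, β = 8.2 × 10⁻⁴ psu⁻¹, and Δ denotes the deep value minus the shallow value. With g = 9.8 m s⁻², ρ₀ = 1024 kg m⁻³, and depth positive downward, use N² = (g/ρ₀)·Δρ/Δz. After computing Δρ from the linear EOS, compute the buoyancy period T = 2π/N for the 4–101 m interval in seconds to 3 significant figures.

448 s

ΔT = -7.0 K, ΔS = +1.01 psu (deep − shallow).
Δρ/ρ₀ = −αΔT + βΔS = 1.12 × 10⁻³ + 8.282 × 10⁻⁴ = 1.9482 × 10⁻³, so Δρ ≈ 1.995 kg m⁻³.
N² = (g/ρ₀)·Δρ/Δz = g·(Δρ/ρ₀)/Δz = 9.8 × 1.9482 × 10⁻³ / 97 = 1.9683 × 10⁻⁴ s⁻².
N = √(1.9683 × 10⁻⁴) = 0.014030 rad s⁻¹ → T = 2π/N = 447.84 s ≈ 448 s.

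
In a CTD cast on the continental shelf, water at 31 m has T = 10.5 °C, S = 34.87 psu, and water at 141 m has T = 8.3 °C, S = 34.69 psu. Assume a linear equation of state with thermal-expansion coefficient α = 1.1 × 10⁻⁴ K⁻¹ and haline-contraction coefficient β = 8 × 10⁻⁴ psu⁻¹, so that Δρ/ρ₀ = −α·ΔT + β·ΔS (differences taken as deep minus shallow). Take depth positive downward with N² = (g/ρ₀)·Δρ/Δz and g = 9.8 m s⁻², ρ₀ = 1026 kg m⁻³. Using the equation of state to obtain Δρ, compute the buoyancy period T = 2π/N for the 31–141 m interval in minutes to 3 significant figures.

ΔT = -2.2 K, ΔS = -0.18 psu (deep − shallow).
Δρ/ρ₀ = −αΔT + βΔS = 2.42 × 10⁻⁴ − 1.44 × 10⁻⁴ = 9.80 × 10⁻⁵, so Δρ ≈ 0.1005 kg m⁻³.
N² = (g/ρ₀)·Δρ/Δz = g·(Δρ/ρ₀)/Δz = 9.8 × 9.80 × 10⁻⁵ / 110 = 8.7309 × 10⁻⁶ s⁻².
N = √(8.7309 × 10⁻⁶) = 2.9548 × 10⁻³ rad s⁻¹ → T = 2π/N = 2.1264 × 10³ s = 35.440 min ≈ 35.4 min.

35.4 min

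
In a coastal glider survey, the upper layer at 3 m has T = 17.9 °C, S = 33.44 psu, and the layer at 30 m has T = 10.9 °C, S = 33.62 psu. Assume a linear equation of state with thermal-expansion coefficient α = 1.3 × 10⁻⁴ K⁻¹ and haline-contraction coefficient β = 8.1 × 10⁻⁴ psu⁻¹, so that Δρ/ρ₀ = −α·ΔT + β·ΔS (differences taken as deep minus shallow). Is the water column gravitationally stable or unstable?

stable

ΔT = 10.9 − 17.9 = -7.0 K and ΔS = 33.62 − 33.44 = +0.18 psu (deep − shallow).
−αΔT = 9.10 × 10⁻⁴; βΔS = 1.458 × 10⁻⁴; sum Δρ/ρ₀ = 1.0558 × 10⁻³.
Δρ/ρ₀ > 0, so Δρ > 0: deeper water is denser → statically stable.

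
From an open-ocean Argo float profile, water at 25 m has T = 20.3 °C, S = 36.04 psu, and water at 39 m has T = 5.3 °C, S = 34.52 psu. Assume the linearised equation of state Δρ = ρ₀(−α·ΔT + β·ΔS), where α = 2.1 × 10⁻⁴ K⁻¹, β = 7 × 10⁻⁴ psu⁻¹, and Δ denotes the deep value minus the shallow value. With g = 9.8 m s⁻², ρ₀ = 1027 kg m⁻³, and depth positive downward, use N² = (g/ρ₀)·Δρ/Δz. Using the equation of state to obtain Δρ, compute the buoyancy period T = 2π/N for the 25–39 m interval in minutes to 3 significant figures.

2.74 min

ΔT = -15.0 K, ΔS = -1.52 psu (deep − shallow).
Δρ/ρ₀ = −αΔT + βΔS = 3.15 × 10⁻³ − 1.064 × 10⁻³ = 2.086 × 10⁻³, so Δρ ≈ 2.142 kg m⁻³.
N² = (g/ρ₀)·Δρ/Δz = g·(Δρ/ρ₀)/Δz = 9.8 × 2.086 × 10⁻³ / 14 = 1.4602 × 10⁻³ s⁻².
N = √(1.4602 × 10⁻³) = 0.038213 rad s⁻¹ → T = 2π/N = 164.43 s = 2.7405 min ≈ 2.74 min.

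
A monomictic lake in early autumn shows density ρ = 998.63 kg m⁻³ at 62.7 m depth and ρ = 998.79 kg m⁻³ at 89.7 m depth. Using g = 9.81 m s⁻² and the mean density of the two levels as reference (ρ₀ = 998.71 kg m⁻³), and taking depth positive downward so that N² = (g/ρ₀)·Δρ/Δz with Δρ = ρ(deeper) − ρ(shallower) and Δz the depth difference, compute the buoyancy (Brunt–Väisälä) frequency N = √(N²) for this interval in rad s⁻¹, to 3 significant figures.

Δρ = 998.79 − 998.63 = 0.16 kg m⁻³ over Δz = 89.7 − 62.7 = 27 m.
N² = (9.81/998.71) × (0.16/27) = 5.8208 × 10⁻⁵ s⁻².
N = √(5.8208 × 10⁻⁵) = 7.6294 × 10⁻³ rad s⁻¹ ≈ 7.63 × 10⁻³ rad s⁻¹.

7.63 × 10⁻³ rad s⁻¹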